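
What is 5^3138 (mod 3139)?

1311

5^1 ≡ 5 (mod 3139)
5^2 ≡ 5^2 = 25 ≡ 25 (mod 3139)
5^4 ≡ 25^2 = 625 ≡ 625 (mod 3139)
5^8 ≡ 625^2 = 390625 ≡ 1389 (mod 3139)
5^16 ≡ 1389^2 = 1929321 ≡ 1975 (mod 3139)
5^32 ≡ 1975^2 = 3900625 ≡ 1987 (mod 3139)
5^64 ≡ 1987^2 = 3948169 ≡ 2446 (mod 3139)
5^128 ≡ 2446^2 = 5982916 ≡ 3121 (mod 3139)
5^256 ≡ 3121^2 = 9740641 ≡ 324 (mod 3139)
5^512 ≡ 324^2 = 104976 ≡ 1389 (mod 3139)
5^1024 ≡ 1389^2 = 1929321 ≡ 1975 (mod 3139)
5^2048 ≡ 1975^2 = 3900625 ≡ 1987 (mod 3139)
3138 = 2048 + 1024 + 64 + 2 in binary powers of 2.
So 5^3138 ≡ 1987 · 1975 · 2446 · 25 ≡ 1311 (mod 3139).
Since 1311 ≠ 1, base 5 is a Fermat witness: 3139 is composite.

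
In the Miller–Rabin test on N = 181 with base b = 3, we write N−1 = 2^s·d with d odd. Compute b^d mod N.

181 − 1 = 180 = 2^2 · 45, so d = 45.
3^1 ≡ 3 (mod 181)
3^2 ≡ 3^2 = 9 ≡ 9 (mod 181)
3^4 ≡ 9^2 = 81 ≡ 81 (mod 181)
3^8 ≡ 81^2 = 6561 ≡ 45 (mod 181)
3^16 ≡ 45^2 = 2025 ≡ 34 (mod 181)
3^32 ≡ 34^2 = 1156 ≡ 70 (mod 181)
45 = 32 + 8 + 4 + 1 in binary powers of 2.
So 3^45 ≡ 70 · 45 · 81 · 3 ≡ 1 (mod 181).
Since 3^d ≡ 1 (mod 181), base 3 does not prove 181 composite.

1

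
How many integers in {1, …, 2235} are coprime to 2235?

Factor: 2235 = 3 · 5 · 149.
φ(2235) = (3−1) · (5−1) · (149−1) = 2 · 4 · 148 = 1184.

1184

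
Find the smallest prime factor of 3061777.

3061777 is odd.
Digit sum 31, not divisible by 3.
Ends in 7: not divisible by 5.
7: 3061777 = 7·437396 + 5
11: 3061777 = 11·278343 + 4
13: 3061777 = 13·235521 + 4
17: 3061777 = 17·180104 + 9
19: 3061777 = 19·161146 + 3
23: 3061777 = 23·133120 + 17
29: 3061777 = 29·105578 + 15
31: 3061777 = 31·98767

31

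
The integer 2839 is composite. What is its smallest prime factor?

17

2839 is odd.
Digit sum 22, not divisible by 3.
Ends in 9: not divisible by 5.
7: 2839 = 7·405 + 4
11: 2839 = 11·258 + 1
13: 2839 = 13·218 + 5
17: 2839 = 17·167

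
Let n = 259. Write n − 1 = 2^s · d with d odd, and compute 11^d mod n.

259 − 1 = 258 = 2^1 · 129, so d = 129.
11^1 ≡ 11 (mod 259)
11^2 ≡ 11^2 = 121 ≡ 121 (mod 259)
11^4 ≡ 121^2 = 14641 ≡ 137 (mod 259)
11^8 ≡ 137^2 = 18769 ≡ 121 (mod 259)
11^16 ≡ 121^2 = 14641 ≡ 137 (mod 259)
11^32 ≡ 137^2 = 18769 ≡ 121 (mod 259)
11^64 ≡ 121^2 = 14641 ≡ 137 (mod 259)
11^128 ≡ 137^2 = 18769 ≡ 121 (mod 259)
129 = 128 + 1 in binary powers of 2.
So 11^129 ≡ 121 · 11 ≡ 36 (mod 259).
Squaring chain: 36; never reaches −1, so base 11 is a Miller–Rabin witness that 259 is composite.

36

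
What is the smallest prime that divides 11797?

47

11797 is odd.
Digit sum 25, not divisible by 3.
Ends in 7: not divisible by 5.
7: 11797 = 7·1685 + 2
11: 11797 = 11·1072 + 5
13: 11797 = 13·907 + 6
17: 11797 = 17·693 + 16
19: 11797 = 19·620 + 17
23: 11797 = 23·512 + 21
29: 11797 = 29·406 + 23
31: 11797 = 31·380 + 17
37: 11797 = 37·318 + 31
41: 11797 = 41·287 + 30
43: 11797 = 43·274 + 15
47: 11797 = 47·251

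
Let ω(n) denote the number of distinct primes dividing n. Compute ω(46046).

5

46046 = 2 · 23023
23023 = 7 · 3289
3289 = 11 · 299
299 = 13 · 23
46046 = 2 · 7 · 11 · 13 · 23, which has 5 distinct prime factors.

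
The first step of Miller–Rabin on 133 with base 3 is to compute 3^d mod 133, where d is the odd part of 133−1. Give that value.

69

133 − 1 = 132 = 2^2 · 33, so d = 33.
3^1 ≡ 3 (mod 133)
3^2 ≡ 3^2 = 9 ≡ 9 (mod 133)
3^4 ≡ 9^2 = 81 ≡ 81 (mod 133)
3^8 ≡ 81^2 = 6561 ≡ 44 (mod 133)
3^16 ≡ 44^2 = 1936 ≡ 74 (mod 133)
3^32 ≡ 74^2 = 5476 ≡ 23 (mod 133)
33 = 32 + 1 in binary powers of 2.
So 3^33 ≡ 23 · 3 ≡ 69 (mod 133).
Squaring chain: 69 → 106; never reaches −1, so base 3 is a Miller–Rabin witness that 133 is composite.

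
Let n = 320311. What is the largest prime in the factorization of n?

320311 = 59 · 5429
5429 = 61 · 89
89 is prime.
So 320311 = 59 · 61 · 89; the largest prime factor is 89.

89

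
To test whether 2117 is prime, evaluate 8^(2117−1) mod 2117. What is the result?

81

8^1 ≡ 8 (mod 2117)
8^2 ≡ 8^2 = 64 ≡ 64 (mod 2117)
8^4 ≡ 64^2 = 4096 ≡ 1979 (mod 2117)
8^8 ≡ 1979^2 = 3916441 ≡ 2108 (mod 2117)
8^16 ≡ 2108^2 = 4443664 ≡ 81 (mod 2117)
8^32 ≡ 81^2 = 6561 ≡ 210 (mod 2117)
8^64 ≡ 210^2 = 44100 ≡ 1760 (mod 2117)
8^128 ≡ 1760^2 = 3097600 ≡ 429 (mod 2117)
8^256 ≡ 429^2 = 184041 ≡ 1979 (mod 2117)
8^512 ≡ 1979^2 = 3916441 ≡ 2108 (mod 2117)
8^1024 ≡ 2108^2 = 4443664 ≡ 81 (mod 2117)
8^2048 ≡ 81^2 = 6561 ≡ 210 (mod 2117)
2116 = 2048 + 64 + 4 in binary powers of 2.
So 8^2116 ≡ 210 · 1760 · 1979 ≡ 81 (mod 2117).
Since 81 ≠ 1, base 8 is a Fermat witness: 2117 is composite.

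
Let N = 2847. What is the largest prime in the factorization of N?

2847 = 3 · 949
949 = 13 · 73
73 is prime.
So 2847 = 3 · 13 · 73; the largest prime factor is 73.

73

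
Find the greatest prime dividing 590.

590 = 2 · 295
295 = 5 · 59
59 is prime.
So 590 = 2 · 5 · 59; the largest prime factor is 59.

59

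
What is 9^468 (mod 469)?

9^1 ≡ 9 (mod 469)
9^2 ≡ 9^2 = 81 ≡ 81 (mod 469)
9^4 ≡ 81^2 = 6561 ≡ 464 (mod 469)
9^8 ≡ 464^2 = 215296 ≡ 25 (mod 469)
9^16 ≡ 25^2 = 625 ≡ 156 (mod 469)
9^32 ≡ 156^2 = 24336 ≡ 417 (mod 469)
9^64 ≡ 417^2 = 173889 ≡ 359 (mod 469)
9^128 ≡ 359^2 = 128881 ≡ 375 (mod 469)
9^256 ≡ 375^2 = 140625 ≡ 394 (mod 469)
468 = 256 + 128 + 64 + 16 + 4 in binary powers of 2.
So 9^468 ≡ 394 · 375 · 359 · 156 · 464 ≡ 64 (mod 469).
Since 64 ≠ 1, base 9 is a Fermat witness: 469 is composite.

64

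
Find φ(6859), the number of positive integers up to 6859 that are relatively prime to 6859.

6498

Factor: 6859 = 19^3.
φ(6859) = 19^2·(19−1) = 6498.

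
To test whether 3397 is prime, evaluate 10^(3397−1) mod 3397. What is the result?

3370

10^1 ≡ 10 (mod 3397)
10^2 ≡ 10^2 = 100 ≡ 100 (mod 3397)
10^4 ≡ 100^2 = 10000 ≡ 3206 (mod 3397)
10^8 ≡ 3206^2 = 10278436 ≡ 2511 (mod 3397)
10^16 ≡ 2511^2 = 6305121 ≡ 289 (mod 3397)
10^32 ≡ 289^2 = 83521 ≡ 1993 (mod 3397)
10^64 ≡ 1993^2 = 3972049 ≡ 956 (mod 3397)
10^128 ≡ 956^2 = 913936 ≡ 143 (mod 3397)
10^256 ≡ 143^2 = 20449 ≡ 67 (mod 3397)
10^512 ≡ 67^2 = 4489 ≡ 1092 (mod 3397)
10^1024 ≡ 1092^2 = 1192464 ≡ 117 (mod 3397)
10^2048 ≡ 117^2 = 13689 ≡ 101 (mod 3397)
3396 = 2048 + 1024 + 256 + 64 + 4 in binary powers of 2.
So 10^3396 ≡ 101 · 117 · 67 · 956 · 3206 ≡ 3370 (mod 3397).
Since 3370 ≠ 1, base 10 is a Fermat witness: 3397 is composite.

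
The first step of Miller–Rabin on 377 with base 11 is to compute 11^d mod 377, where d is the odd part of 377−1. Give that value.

305

377 − 1 = 376 = 2^3 · 47, so d = 47.
11^1 ≡ 11 (mod 377)
11^2 ≡ 11^2 = 121 ≡ 121 (mod 377)
11^4 ≡ 121^2 = 14641 ≡ 315 (mod 377)
11^8 ≡ 315^2 = 99225 ≡ 74 (mod 377)
11^16 ≡ 74^2 = 5476 ≡ 198 (mod 377)
11^32 ≡ 198^2 = 39204 ≡ 373 (mod 377)
47 = 32 + 8 + 4 + 2 + 1 in binary powers of 2.
So 11^47 ≡ 373 · 74 · 315 · 121 · 11 ≡ 305 (mod 377).
Squaring chain: 305 → 283 → 165; never reaches −1, so base 11 is a Miller–Rabin witness that 377 is composite.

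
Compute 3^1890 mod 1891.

3^1 ≡ 3 (mod 1891)
3^2 ≡ 3^2 = 9 ≡ 9 (mod 1891)
3^4 ≡ 9^2 = 81 ≡ 81 (mod 1891)
3^8 ≡ 81^2 = 6561 ≡ 888 (mod 1891)
3^16 ≡ 888^2 = 788544 ≡ 1888 (mod 1891)
3^32 ≡ 1888^2 = 3564544 ≡ 9 (mod 1891)
3^64 ≡ 9^2 = 81 ≡ 81 (mod 1891)
3^128 ≡ 81^2 = 6561 ≡ 888 (mod 1891)
3^256 ≡ 888^2 = 788544 ≡ 1888 (mod 1891)
3^512 ≡ 1888^2 = 3564544 ≡ 9 (mod 1891)
3^1024 ≡ 9^2 = 81 ≡ 81 (mod 1891)
1890 = 1024 + 512 + 256 + 64 + 32 + 2 in binary powers of 2.
So 3^1890 ≡ 81 · 9 · 1888 · 81 · 9 · 9 ≡ 1 (mod 1891).
Since the result is 1, base 3 gives no evidence that 1891 is composite.

1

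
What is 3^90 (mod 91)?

1

3^1 ≡ 3 (mod 91)
3^2 ≡ 3^2 = 9 ≡ 9 (mod 91)
3^4 ≡ 9^2 = 81 ≡ 81 (mod 91)
3^8 ≡ 81^2 = 6561 ≡ 9 (mod 91)
3^16 ≡ 9^2 = 81 ≡ 81 (mod 91)
3^32 ≡ 81^2 = 6561 ≡ 9 (mod 91)
3^64 ≡ 9^2 = 81 ≡ 81 (mod 91)
90 = 64 + 16 + 8 + 2 in binary powers of 2.
So 3^90 ≡ 81 · 81 · 9 · 9 ≡ 1 (mod 91).
Since the result is 1, base 3 gives no evidence that 91 is composite.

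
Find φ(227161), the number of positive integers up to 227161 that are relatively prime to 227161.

203520

Factor: 227161 = 11 · 107 · 193.
φ(227161) = (11−1) · (107−1) · (193−1) = 10 · 106 · 192 = 203520.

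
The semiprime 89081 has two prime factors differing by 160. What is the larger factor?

389

Since p = q + 160, we have 89081 = q(q + 160), so q² + 160q − 89081 = 0.
Discriminant: 160² + 4·89081 = 25600 + 356324 = 381924; √381924 = 618.
q = (−160 + 618)/2 = 229, and p = q + 160 = 389.
Check: 229 · 389 = 89081.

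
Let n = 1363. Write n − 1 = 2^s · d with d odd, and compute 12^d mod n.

824

1363 − 1 = 1362 = 2^1 · 681, so d = 681.
12^1 ≡ 12 (mod 1363)
12^2 ≡ 12^2 = 144 ≡ 144 (mod 1363)
12^4 ≡ 144^2 = 20736 ≡ 291 (mod 1363)
12^8 ≡ 291^2 = 84681 ≡ 175 (mod 1363)
12^16 ≡ 175^2 = 30625 ≡ 639 (mod 1363)
12^32 ≡ 639^2 = 408321 ≡ 784 (mod 1363)
12^64 ≡ 784^2 = 614656 ≡ 1306 (mod 1363)
12^128 ≡ 1306^2 = 1705636 ≡ 523 (mod 1363)
12^256 ≡ 523^2 = 273529 ≡ 929 (mod 1363)
12^512 ≡ 929^2 = 863041 ≡ 262 (mod 1363)
681 = 512 + 128 + 32 + 8 + 1 in binary powers of 2.
So 12^681 ≡ 262 · 523 · 784 · 175 · 12 ≡ 824 (mod 1363).
Squaring chain: 824; never reaches −1, so base 12 is a Miller–Rabin witness that 1363 is composite.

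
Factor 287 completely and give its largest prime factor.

287 = 7 · 41
41 is prime.
So 287 = 7 · 41; the largest prime factor is 41.

41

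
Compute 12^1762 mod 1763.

1743

12^1 ≡ 12 (mod 1763)
12^2 ≡ 12^2 = 144 ≡ 144 (mod 1763)
12^4 ≡ 144^2 = 20736 ≡ 1343 (mod 1763)
12^8 ≡ 1343^2 = 1803649 ≡ 100 (mod 1763)
12^16 ≡ 100^2 = 10000 ≡ 1185 (mod 1763)
12^32 ≡ 1185^2 = 1404225 ≡ 877 (mod 1763)
12^64 ≡ 877^2 = 769129 ≡ 461 (mod 1763)
12^128 ≡ 461^2 = 212521 ≡ 961 (mod 1763)
12^256 ≡ 961^2 = 923521 ≡ 1472 (mod 1763)
12^512 ≡ 1472^2 = 2166784 ≡ 57 (mod 1763)
12^1024 ≡ 57^2 = 3249 ≡ 1486 (mod 1763)
1762 = 1024 + 512 + 128 + 64 + 32 + 2 in binary powers of 2.
So 12^1762 ≡ 1486 · 57 · 961 · 461 · 877 · 144 ≡ 1743 (mod 1763).
Since 1743 ≠ 1, base 12 is a Fermat witness: 1763 is composite.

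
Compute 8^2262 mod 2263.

1242

8^1 ≡ 8 (mod 2263)
8^2 ≡ 8^2 = 64 ≡ 64 (mod 2263)
8^4 ≡ 64^2 = 4096 ≡ 1833 (mod 2263)
8^8 ≡ 1833^2 = 3359889 ≡ 1597 (mod 2263)
8^16 ≡ 1597^2 = 2550409 ≡ 8 (mod 2263)
8^32 ≡ 8^2 = 64 ≡ 64 (mod 2263)
8^64 ≡ 64^2 = 4096 ≡ 1833 (mod 2263)
8^128 ≡ 1833^2 = 3359889 ≡ 1597 (mod 2263)
8^256 ≡ 1597^2 = 2550409 ≡ 8 (mod 2263)
8^512 ≡ 8^2 = 64 ≡ 64 (mod 2263)
8^1024 ≡ 64^2 = 4096 ≡ 1833 (mod 2263)
8^2048 ≡ 1833^2 = 3359889 ≡ 1597 (mod 2263)
2262 = 2048 + 128 + 64 + 16 + 4 + 2 in binary powers of 2.
So 8^2262 ≡ 1597 · 1597 · 1833 · 8 · 1833 · 64 ≡ 1242 (mod 2263).
Since 1242 ≠ 1, base 8 is a Fermat witness: 2263 is composite.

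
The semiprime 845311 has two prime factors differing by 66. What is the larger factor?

Since p = q + 66, we have 845311 = q(q + 66), so q² + 66q − 845311 = 0.
Discriminant: 66² + 4·845311 = 4356 + 3381244 = 3385600; √3385600 = 1840.
q = (−66 + 1840)/2 = 887, and p = q + 66 = 953.
Check: 887 · 953 = 845311.

953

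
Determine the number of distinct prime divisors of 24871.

24871 = 7 · 3553
3553 = 11 · 323
323 = 17 · 19
24871 = 7 · 11 · 17 · 19, which has 4 distinct prime factors.

4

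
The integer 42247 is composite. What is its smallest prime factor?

42247 is odd.
Digit sum 19, not divisible by 3.
Ends in 7: not divisible by 5.
7: 42247 = 7·6035 + 2
11: 42247 = 11·3840 + 7
13: 42247 = 13·3249 + 10
17: 42247 = 17·2485 + 2
19: 42247 = 19·2223 + 10
23: 42247 = 23·1836 + 19
29: 42247 = 29·1456 + 23
31: 42247 = 31·1362 + 25
37: 42247 = 37·1141 + 30
41: 42247 = 41·1030 + 17
43: 42247 = 43·982 + 21
47: 42247 = 47·898 + 41
53: 42247 = 53·797 + 6
59: 42247 = 59·716 + 3
61: 42247 = 61·692 + 35
67: 42247 = 67·630 + 37
71: 42247 = 71·595 + 2
73: 42247 = 73·578 + 53
79: 42247 = 79·534 + 61
83: 42247 = 83·509

83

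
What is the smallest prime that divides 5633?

43

5633 is odd.
Digit sum 17, not divisible by 3.
Ends in 3: not divisible by 5.
7: 5633 = 7·804 + 5
11: 5633 = 11·512 + 1
13: 5633 = 13·433 + 4
17: 5633 = 17·331 + 6
19: 5633 = 19·296 + 9
23: 5633 = 23·244 + 21
29: 5633 = 29·194 + 7
31: 5633 = 31·181 + 22
37: 5633 = 37·152 + 9
41: 5633 = 41·137 + 16
43: 5633 = 43·131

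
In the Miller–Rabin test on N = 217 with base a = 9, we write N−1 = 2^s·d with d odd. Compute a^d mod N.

64

217 − 1 = 216 = 2^3 · 27, so d = 27.
9^1 ≡ 9 (mod 217)
9^2 ≡ 9^2 = 81 ≡ 81 (mod 217)
9^4 ≡ 81^2 = 6561 ≡ 51 (mod 217)
9^8 ≡ 51^2 = 2601 ≡ 214 (mod 217)
9^16 ≡ 214^2 = 45796 ≡ 9 (mod 217)
27 = 16 + 8 + 2 + 1 in binary powers of 2.
So 9^27 ≡ 9 · 214 · 81 · 9 ≡ 64 (mod 217).
Squaring chain: 64 → 190 → 78; never reaches −1, so base 9 is a Miller–Rabin witness that 217 is composite.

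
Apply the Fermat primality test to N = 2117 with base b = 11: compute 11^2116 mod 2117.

11^1 ≡ 11 (mod 2117)
11^2 ≡ 11^2 = 121 ≡ 121 (mod 2117)
11^4 ≡ 121^2 = 14641 ≡ 1939 (mod 2117)
11^8 ≡ 1939^2 = 3759721 ≡ 2046 (mod 2117)
11^16 ≡ 2046^2 = 4186116 ≡ 807 (mod 2117)
11^32 ≡ 807^2 = 651249 ≡ 1330 (mod 2117)
11^64 ≡ 1330^2 = 1768900 ≡ 1205 (mod 2117)
11^128 ≡ 1205^2 = 1452025 ≡ 1880 (mod 2117)
11^256 ≡ 1880^2 = 3534400 ≡ 1127 (mod 2117)
11^512 ≡ 1127^2 = 1270129 ≡ 2046 (mod 2117)
11^1024 ≡ 2046^2 = 4186116 ≡ 807 (mod 2117)
11^2048 ≡ 807^2 = 651249 ≡ 1330 (mod 2117)
2116 = 2048 + 64 + 4 in binary powers of 2.
So 11^2116 ≡ 1330 · 1205 · 1939 ≡ 401 (mod 2117).
Since 401 ≠ 1, base 11 is a Fermat witness: 2117 is composite.

401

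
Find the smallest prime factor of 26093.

26093 is odd.
Digit sum 20, not divisible by 3.
Ends in 3: not divisible by 5.
7: 26093 = 7·3727 + 4
11: 26093 = 11·2372 + 1
13: 26093 = 13·2007 + 2
17: 26093 = 17·1534 + 15
19: 26093 = 19·1373 + 6
23: 26093 = 23·1134 + 11
29: 26093 = 29·899 + 22
31: 26093 = 31·841 + 22
37: 26093 = 37·705 + 8
41: 26093 = 41·636 + 17
43: 26093 = 43·606 + 35
47: 26093 = 47·555 + 8
53: 26093 = 53·492 + 17
59: 26093 = 59·442 + 15
61: 26093 = 61·427 + 46
67: 26093 = 67·389 + 30
71: 26093 = 71·367 + 36
73: 26093 = 73·357 + 32
79: 26093 = 79·330 + 23
83: 26093 = 83·314 + 31
89: 26093 = 89·293 + 16
97: 26093 = 97·269

97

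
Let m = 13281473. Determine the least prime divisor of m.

71

13281473 is odd.
Digit sum 29, not divisible by 3.
Ends in 3: not divisible by 5.
7: 13281473 = 7·1897353 + 2
11: 13281473 = 11·1207406 + 7
13: 13281473 = 13·1021651 + 10
17: 13281473 = 17·781263 + 2
19: 13281473 = 19·699024 + 17
23: 13281473 = 23·577455 + 8
29: 13281473 = 29·457981 + 24
31: 13281473 = 31·428434 + 19
37: 13281473 = 37·358958 + 27
41: 13281473 = 41·323938 + 15
43: 13281473 = 43·308871 + 20
47: 13281473 = 47·282584 + 25
53: 13281473 = 53·250593 + 44
59: 13281473 = 59·225109 + 42
61: 13281473 = 61·217729 + 4
67: 13281473 = 67·198230 + 63
71: 13281473 = 71·187063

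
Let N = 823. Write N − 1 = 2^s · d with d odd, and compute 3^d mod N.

823 − 1 = 822 = 2^1 · 411, so d = 411.
3^1 ≡ 3 (mod 823)
3^2 ≡ 3^2 = 9 ≡ 9 (mod 823)
3^4 ≡ 9^2 = 81 ≡ 81 (mod 823)
3^8 ≡ 81^2 = 6561 ≡ 800 (mod 823)
3^16 ≡ 800^2 = 640000 ≡ 529 (mod 823)
3^32 ≡ 529^2 = 279841 ≡ 21 (mod 823)
3^64 ≡ 21^2 = 441 ≡ 441 (mod 823)
3^128 ≡ 441^2 = 194481 ≡ 253 (mod 823)
3^256 ≡ 253^2 = 64009 ≡ 638 (mod 823)
411 = 256 + 128 + 16 + 8 + 2 + 1 in binary powers of 2.
So 3^411 ≡ 638 · 253 · 529 · 800 · 9 · 3 ≡ 822 (mod 823).
Since 3^d ≡ 822 (mod 823), base 3 does not prove 823 composite.

822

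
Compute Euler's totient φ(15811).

Factor: 15811 = 97 · 163.
φ(15811) = (97−1) · (163−1) = 96 · 162 = 15552.

15552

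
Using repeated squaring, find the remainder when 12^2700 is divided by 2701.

1

12^1 ≡ 12 (mod 2701)
12^2 ≡ 12^2 = 144 ≡ 144 (mod 2701)
12^4 ≡ 144^2 = 20736 ≡ 1829 (mod 2701)
12^8 ≡ 1829^2 = 3345241 ≡ 1403 (mod 2701)
12^16 ≡ 1403^2 = 1968409 ≡ 2081 (mod 2701)
12^32 ≡ 2081^2 = 4330561 ≡ 858 (mod 2701)
12^64 ≡ 858^2 = 736164 ≡ 1492 (mod 2701)
12^128 ≡ 1492^2 = 2226064 ≡ 440 (mod 2701)
12^256 ≡ 440^2 = 193600 ≡ 1829 (mod 2701)
12^512 ≡ 1829^2 = 3345241 ≡ 1403 (mod 2701)
12^1024 ≡ 1403^2 = 1968409 ≡ 2081 (mod 2701)
12^2048 ≡ 2081^2 = 4330561 ≡ 858 (mod 2701)
2700 = 2048 + 512 + 128 + 8 + 4 in binary powers of 2.
So 12^2700 ≡ 858 · 1403 · 440 · 1403 · 1829 ≡ 1 (mod 2701).
Since the result is 1, base 12 gives no evidence that 2701 is composite.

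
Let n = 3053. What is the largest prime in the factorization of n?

3053 = 43 · 71
71 is prime.
So 3053 = 43 · 71; the largest prime factor is 71.

71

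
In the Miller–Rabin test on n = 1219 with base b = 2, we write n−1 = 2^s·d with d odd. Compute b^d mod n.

1219 − 1 = 1218 = 2^1 · 609, so d = 609.
2^1 ≡ 2 (mod 1219)
2^2 ≡ 2^2 = 4 ≡ 4 (mod 1219)
2^4 ≡ 4^2 = 16 ≡ 16 (mod 1219)
2^8 ≡ 16^2 = 256 ≡ 256 (mod 1219)
2^16 ≡ 256^2 = 65536 ≡ 929 (mod 1219)
2^32 ≡ 929^2 = 863041 ≡ 1208 (mod 1219)
2^64 ≡ 1208^2 = 1459264 ≡ 121 (mod 1219)
2^128 ≡ 121^2 = 14641 ≡ 13 (mod 1219)
2^256 ≡ 13^2 = 169 ≡ 169 (mod 1219)
2^512 ≡ 169^2 = 28561 ≡ 524 (mod 1219)
609 = 512 + 64 + 32 + 1 in binary powers of 2.
So 2^609 ≡ 524 · 121 · 1208 · 2 ≡ 867 (mod 1219).
Squaring chain: 867; never reaches −1, so base 2 is a Miller–Rabin witness that 1219 is composite.

867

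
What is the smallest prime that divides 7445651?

7445651 is odd.
Digit sum 32, not divisible by 3.
Ends in 1: not divisible by 5.
7: 7445651 = 7·1063664 + 3
11: 7445651 = 11·676877 + 4
13: 7445651 = 13·572742 + 5
17: 7445651 = 17·437979 + 8
19: 7445651 = 19·391876 + 7
23: 7445651 = 23·323723 + 22
29: 7445651 = 29·256746 + 17
31: 7445651 = 31·240182 + 9
37: 7445651 = 37·201233 + 30
41: 7445651 = 41·181601 + 10
43: 7445651 = 43·173154 + 29
47: 7445651 = 47·158418 + 5
53: 7445651 = 53·140483 + 52
59: 7445651 = 59·126197 + 28
61: 7445651 = 61·122059 + 52
67: 7445651 = 67·111129 + 8
71: 7445651 = 71·104868 + 23
73: 7445651 = 73·101995 + 16
79: 7445651 = 79·94248 + 59
83: 7445651 = 83·89706 + 53
89: 7445651 = 89·83659

89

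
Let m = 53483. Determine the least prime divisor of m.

79

53483 is odd.
Digit sum 23, not divisible by 3.
Ends in 3: not divisible by 5.
7: 53483 = 7·7640 + 3
11: 53483 = 11·4862 + 1
13: 53483 = 13·4114 + 1
17: 53483 = 17·3146 + 1
19: 53483 = 19·2814 + 17
23: 53483 = 23·2325 + 8
29: 53483 = 29·1844 + 7
31: 53483 = 31·1725 + 8
37: 53483 = 37·1445 + 18
41: 53483 = 41·1304 + 19
43: 53483 = 43·1243 + 34
47: 53483 = 47·1137 + 44
53: 53483 = 53·1009 + 6
59: 53483 = 59·906 + 29
61: 53483 = 61·876 + 47
67: 53483 = 67·798 + 17
71: 53483 = 71·753 + 20
73: 53483 = 73·732 + 47
79: 53483 = 79·677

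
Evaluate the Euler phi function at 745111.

Factor: 745111 = 59 · 73 · 173.
φ(745111) = (59−1) · (73−1) · (173−1) = 58 · 72 · 172 = 718272.

718272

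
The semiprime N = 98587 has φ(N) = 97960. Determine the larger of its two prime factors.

φ(n) = (p−1)(q−1) = n − (p+q) + 1, so p + q = 98587 − 97960 + 1 = 628.
p and q are the roots of t² − 628t + 98587 = 0.
Discriminant: 628² − 4·98587 = 394384 − 394348 = 36; √36 = 6.
q = (628 − 6)/2 = 311, p = (628 + 6)/2 = 317.
Check: 311 · 317 = 98587.

317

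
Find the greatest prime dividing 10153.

10153 = 11 · 923
923 = 13 · 71
71 is prime.
So 10153 = 11 · 13 · 71; the largest prime factor is 71.

71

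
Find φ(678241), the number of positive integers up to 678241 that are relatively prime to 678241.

Factor: 678241 = 53 · 67 · 191.
φ(678241) = (53−1) · (67−1) · (191−1) = 52 · 66 · 190 = 652080.

652080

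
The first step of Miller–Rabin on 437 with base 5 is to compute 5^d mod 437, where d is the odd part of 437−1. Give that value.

290

437 − 1 = 436 = 2^2 · 109, so d = 109.
5^1 ≡ 5 (mod 437)
5^2 ≡ 5^2 = 25 ≡ 25 (mod 437)
5^4 ≡ 25^2 = 625 ≡ 188 (mod 437)
5^8 ≡ 188^2 = 35344 ≡ 384 (mod 437)
5^16 ≡ 384^2 = 147456 ≡ 187 (mod 437)
5^32 ≡ 187^2 = 34969 ≡ 9 (mod 437)
5^64 ≡ 9^2 = 81 ≡ 81 (mod 437)
109 = 64 + 32 + 8 + 4 + 1 in binary powers of 2.
So 5^109 ≡ 81 · 9 · 384 · 188 · 5 ≡ 290 (mod 437).
Squaring chain: 290 → 196; never reaches −1, so base 5 is a Miller–Rabin witness that 437 is composite.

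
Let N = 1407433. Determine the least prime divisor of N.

1407433 is odd.
Digit sum 22, not divisible by 3.
Ends in 3: not divisible by 5.
7: 1407433 = 7·201061 + 6
11: 1407433 = 11·127948 + 5
13: 1407433 = 13·108264 + 1
17: 1407433 = 17·82790 + 3
19: 1407433 = 19·74075 + 8
23: 1407433 = 23·61192 + 17
29: 1407433 = 29·48532 + 5
31: 1407433 = 31·45401 + 2
37: 1407433 = 37·38038 + 27
41: 1407433 = 41·34327 + 26
43: 1407433 = 43·32731

43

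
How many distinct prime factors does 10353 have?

4

10353 = 3 · 3451
3451 = 7 · 493
493 = 17 · 29
10353 = 3 · 7 · 17 · 29, which has 4 distinct prime factors.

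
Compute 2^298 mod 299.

2^1 ≡ 2 (mod 299)
2^2 ≡ 2^2 = 4 ≡ 4 (mod 299)
2^4 ≡ 4^2 = 16 ≡ 16 (mod 299)
2^8 ≡ 16^2 = 256 ≡ 256 (mod 299)
2^16 ≡ 256^2 = 65536 ≡ 55 (mod 299)
2^32 ≡ 55^2 = 3025 ≡ 35 (mod 299)
2^64 ≡ 35^2 = 1225 ≡ 29 (mod 299)
2^128 ≡ 29^2 = 841 ≡ 243 (mod 299)
2^256 ≡ 243^2 = 59049 ≡ 146 (mod 299)
298 = 256 + 32 + 8 + 2 in binary powers of 2.
So 2^298 ≡ 146 · 35 · 256 · 4 ≡ 140 (mod 299).
Since 140 ≠ 1, base 2 is a Fermat witness: 299 is composite.

140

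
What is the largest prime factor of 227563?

59

227563 = 7 · 32509
32509 = 19 · 1711
1711 = 29 · 59
59 is prime.
So 227563 = 7 · 19 · 29 · 59; the largest prime factor is 59.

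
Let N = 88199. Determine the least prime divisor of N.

88199 is odd.
Digit sum 35, not divisible by 3.
Ends in 9: not divisible by 5.
7: 88199 = 7·12599 + 6
11: 88199 = 11·8018 + 1
13: 88199 = 13·6784 + 7
17: 88199 = 17·5188 + 3
19: 88199 = 19·4642 + 1
23: 88199 = 23·3834 + 17
29: 88199 = 29·3041 + 10
31: 88199 = 31·2845 + 4
37: 88199 = 37·2383 + 28
41: 88199 = 41·2151 + 8
43: 88199 = 43·2051 + 6
47: 88199 = 47·1876 + 27
53: 88199 = 53·1664 + 7
59: 88199 = 59·1494 + 53
61: 88199 = 61·1445 + 54
67: 88199 = 67·1316 + 27
71: 88199 = 71·1242 + 17
73: 88199 = 73·1208 + 15
79: 88199 = 79·1116 + 35
83: 88199 = 83·1062 + 53
89: 88199 = 89·991

89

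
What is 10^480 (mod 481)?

1

10^1 ≡ 10 (mod 481)
10^2 ≡ 10^2 = 100 ≡ 100 (mod 481)
10^4 ≡ 100^2 = 10000 ≡ 380 (mod 481)
10^8 ≡ 380^2 = 144400 ≡ 100 (mod 481)
10^16 ≡ 100^2 = 10000 ≡ 380 (mod 481)
10^32 ≡ 380^2 = 144400 ≡ 100 (mod 481)
10^64 ≡ 100^2 = 10000 ≡ 380 (mod 481)
10^128 ≡ 380^2 = 144400 ≡ 100 (mod 481)
10^256 ≡ 100^2 = 10000 ≡ 380 (mod 481)
480 = 256 + 128 + 64 + 32 in binary powers of 2.
So 10^480 ≡ 380 · 100 · 380 · 100 ≡ 1 (mod 481).
Since the result is 1, base 10 gives no evidence that 481 is composite.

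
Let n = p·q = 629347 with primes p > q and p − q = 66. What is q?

Since p = q + 66, we have 629347 = q(q + 66), so q² + 66q − 629347 = 0.
Discriminant: 66² + 4·629347 = 4356 + 2517388 = 2521744; √2521744 = 1588.
q = (−66 + 1588)/2 = 761, and p = q + 66 = 827.
Check: 761 · 827 = 629347.

761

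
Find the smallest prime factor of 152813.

17

152813 is odd.
Digit sum 20, not divisible by 3.
Ends in 3: not divisible by 5.
7: 152813 = 7·21830 + 3
11: 152813 = 11·13892 + 1
13: 152813 = 13·11754 + 11
17: 152813 = 17·8989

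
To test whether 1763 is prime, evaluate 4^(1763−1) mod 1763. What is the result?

4^1 ≡ 4 (mod 1763)
4^2 ≡ 4^2 = 16 ≡ 16 (mod 1763)
4^4 ≡ 16^2 = 256 ≡ 256 (mod 1763)
4^8 ≡ 256^2 = 65536 ≡ 305 (mod 1763)
4^16 ≡ 305^2 = 93025 ≡ 1349 (mod 1763)
4^32 ≡ 1349^2 = 1819801 ≡ 385 (mod 1763)
4^64 ≡ 385^2 = 148225 ≡ 133 (mod 1763)
4^128 ≡ 133^2 = 17689 ≡ 59 (mod 1763)
4^256 ≡ 59^2 = 3481 ≡ 1718 (mod 1763)
4^512 ≡ 1718^2 = 2951524 ≡ 262 (mod 1763)
4^1024 ≡ 262^2 = 68644 ≡ 1650 (mod 1763)
1762 = 1024 + 512 + 128 + 64 + 32 + 2 in binary powers of 2.
So 4^1762 ≡ 1650 · 262 · 59 · 133 · 385 · 16 ≡ 508 (mod 1763).
Since 508 ≠ 1, base 4 is a Fermat witness: 1763 is composite.

508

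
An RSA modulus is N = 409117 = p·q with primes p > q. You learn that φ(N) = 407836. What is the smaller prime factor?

φ(n) = (p−1)(q−1) = n − (p+q) + 1, so p + q = 409117 − 407836 + 1 = 1282.
p and q are the roots of t² − 1282t + 409117 = 0.
Discriminant: 1282² − 4·409117 = 1643524 − 1636468 = 7056; √7056 = 84.
q = (1282 − 84)/2 = 599, p = (1282 + 84)/2 = 683.
Check: 599 · 683 = 409117.

599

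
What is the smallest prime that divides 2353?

13

2353 is odd.
Digit sum 13, not divisible by 3.
Ends in 3: not divisible by 5.
7: 2353 = 7·336 + 1
11: 2353 = 11·213 + 10
13: 2353 = 13·181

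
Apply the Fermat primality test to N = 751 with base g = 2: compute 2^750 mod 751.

2^1 ≡ 2 (mod 751)
2^2 ≡ 2^2 = 4 ≡ 4 (mod 751)
2^4 ≡ 4^2 = 16 ≡ 16 (mod 751)
2^8 ≡ 16^2 = 256 ≡ 256 (mod 751)
2^16 ≡ 256^2 = 65536 ≡ 199 (mod 751)
2^32 ≡ 199^2 = 39601 ≡ 549 (mod 751)
2^64 ≡ 549^2 = 301401 ≡ 250 (mod 751)
2^128 ≡ 250^2 = 62500 ≡ 167 (mod 751)
2^256 ≡ 167^2 = 27889 ≡ 102 (mod 751)
2^512 ≡ 102^2 = 10404 ≡ 641 (mod 751)
750 = 512 + 128 + 64 + 32 + 8 + 4 + 2 in binary powers of 2.
So 2^750 ≡ 641 · 167 · 250 · 549 · 256 · 16 · 4 ≡ 1 (mod 751).
Since the result is 1, base 2 gives no evidence that 751 is composite.

1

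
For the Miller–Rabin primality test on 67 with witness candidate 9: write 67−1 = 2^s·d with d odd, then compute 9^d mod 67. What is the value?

1

67 − 1 = 66 = 2^1 · 33, so d = 33.
9^1 ≡ 9 (mod 67)
9^2 ≡ 9^2 = 81 ≡ 14 (mod 67)
9^4 ≡ 14^2 = 196 ≡ 62 (mod 67)
9^8 ≡ 62^2 = 3844 ≡ 25 (mod 67)
9^16 ≡ 25^2 = 625 ≡ 22 (mod 67)
9^32 ≡ 22^2 = 484 ≡ 15 (mod 67)
33 = 32 + 1 in binary powers of 2.
So 9^33 ≡ 15 · 9 ≡ 1 (mod 67).
Since 9^d ≡ 1 (mod 67), base 9 does not prove 67 composite.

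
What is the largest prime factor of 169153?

169153 = 47 · 3599
3599 = 59 · 61
61 is prime.
So 169153 = 47 · 59 · 61; the largest prime factor is 61.

61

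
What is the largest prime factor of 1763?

43

1763 = 41 · 43
43 is prime.
So 1763 = 41 · 43; the largest prime factor is 43.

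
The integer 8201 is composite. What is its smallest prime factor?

8201 is odd.
Digit sum 11, not divisible by 3.
Ends in 1: not divisible by 5.
7: 8201 = 7·1171 + 4
11: 8201 = 11·745 + 6
13: 8201 = 13·630 + 11
17: 8201 = 17·482 + 7
19: 8201 = 19·431 + 12
23: 8201 = 23·356 + 13
29: 8201 = 29·282 + 23
31: 8201 = 31·264 + 17
37: 8201 = 37·221 + 24
41: 8201 = 41·200 + 1
43: 8201 = 43·190 + 31
47: 8201 = 47·174 + 23
53: 8201 = 53·154 + 39
59: 8201 = 59·139

59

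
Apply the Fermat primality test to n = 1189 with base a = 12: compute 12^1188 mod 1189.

12^1 ≡ 12 (mod 1189)
12^2 ≡ 12^2 = 144 ≡ 144 (mod 1189)
12^4 ≡ 144^2 = 20736 ≡ 523 (mod 1189)
12^8 ≡ 523^2 = 273529 ≡ 59 (mod 1189)
12^16 ≡ 59^2 = 3481 ≡ 1103 (mod 1189)
12^32 ≡ 1103^2 = 1216609 ≡ 262 (mod 1189)
12^64 ≡ 262^2 = 68644 ≡ 871 (mod 1189)
12^128 ≡ 871^2 = 758641 ≡ 59 (mod 1189)
12^256 ≡ 59^2 = 3481 ≡ 1103 (mod 1189)
12^512 ≡ 1103^2 = 1216609 ≡ 262 (mod 1189)
12^1024 ≡ 262^2 = 68644 ≡ 871 (mod 1189)
1188 = 1024 + 128 + 32 + 4 in binary powers of 2.
So 12^1188 ≡ 871 · 59 · 262 · 523 ≡ 146 (mod 1189).
Since 146 ≠ 1, base 12 is a Fermat witness: 1189 is composite.

146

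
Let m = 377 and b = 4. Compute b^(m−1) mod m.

4^1 ≡ 4 (mod 377)
4^2 ≡ 4^2 = 16 ≡ 16 (mod 377)
4^4 ≡ 16^2 = 256 ≡ 256 (mod 377)
4^8 ≡ 256^2 = 65536 ≡ 315 (mod 377)
4^16 ≡ 315^2 = 99225 ≡ 74 (mod 377)
4^32 ≡ 74^2 = 5476 ≡ 198 (mod 377)
4^64 ≡ 198^2 = 39204 ≡ 373 (mod 377)
4^128 ≡ 373^2 = 139129 ≡ 16 (mod 377)
4^256 ≡ 16^2 = 256 ≡ 256 (mod 377)
376 = 256 + 64 + 32 + 16 + 8 in binary powers of 2.
So 4^376 ≡ 256 · 373 · 198 · 74 · 315 ≡ 165 (mod 377).
Since 165 ≠ 1, base 4 is a Fermat witness: 377 is composite.

165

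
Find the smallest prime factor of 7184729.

83

7184729 is odd.
Digit sum 38, not divisible by 3.
Ends in 9: not divisible by 5.
7: 7184729 = 7·1026389 + 6
11: 7184729 = 11·653157 + 2
13: 7184729 = 13·552671 + 6
17: 7184729 = 17·422631 + 2
19: 7184729 = 19·378143 + 12
23: 7184729 = 23·312379 + 12
29: 7184729 = 29·247749 + 8
31: 7184729 = 31·231765 + 14
37: 7184729 = 37·194181 + 32
41: 7184729 = 41·175237 + 12
43: 7184729 = 43·167086 + 31
47: 7184729 = 47·152866 + 27
53: 7184729 = 53·135560 + 49
59: 7184729 = 59·121775 + 4
61: 7184729 = 61·117782 + 27
67: 7184729 = 67·107234 + 51
71: 7184729 = 71·101193 + 26
73: 7184729 = 73·98420 + 69
79: 7184729 = 79·90945 + 74
83: 7184729 = 83·86563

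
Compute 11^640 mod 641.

1

11^1 ≡ 11 (mod 641)
11^2 ≡ 11^2 = 121 ≡ 121 (mod 641)
11^4 ≡ 121^2 = 14641 ≡ 539 (mod 641)
11^8 ≡ 539^2 = 290521 ≡ 148 (mod 641)
11^16 ≡ 148^2 = 21904 ≡ 110 (mod 641)
11^32 ≡ 110^2 = 12100 ≡ 562 (mod 641)
11^64 ≡ 562^2 = 315844 ≡ 472 (mod 641)
11^128 ≡ 472^2 = 222784 ≡ 357 (mod 641)
11^256 ≡ 357^2 = 127449 ≡ 531 (mod 641)
11^512 ≡ 531^2 = 281961 ≡ 562 (mod 641)
640 = 512 + 128 in binary powers of 2.
So 11^640 ≡ 562 · 357 ≡ 1 (mod 641).
Since the result is 1, base 11 gives no evidence that 641 is composite.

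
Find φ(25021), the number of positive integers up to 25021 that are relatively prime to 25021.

24700

Factor: 25021 = 131 · 191.
φ(25021) = (131−1) · (191−1) = 130 · 190 = 24700.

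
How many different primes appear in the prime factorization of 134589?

5

134589 = 3 · 44863
44863 = 7 · 6409
6409 = 13 · 493
493 = 17 · 29
134589 = 3 · 7 · 13 · 17 · 29, which has 5 distinct prime factors.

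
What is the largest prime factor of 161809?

71

161809 = 43 · 3763
3763 = 53 · 71
71 is prime.
So 161809 = 43 · 53 · 71; the largest prime factor is 71.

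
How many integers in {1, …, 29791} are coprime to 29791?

Factor: 29791 = 31^3.
φ(29791) = 31^2·(31−1) = 28830.

28830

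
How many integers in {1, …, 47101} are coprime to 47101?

42768

Factor: 47101 = 19 · 37 · 67.
φ(47101) = (19−1) · (37−1) · (67−1) = 18 · 36 · 66 = 42768.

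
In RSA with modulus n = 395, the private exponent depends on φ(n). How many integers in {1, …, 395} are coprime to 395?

312

Factor: 395 = 5 · 79.
φ(395) = (5−1) · (79−1) = 4 · 78 = 312.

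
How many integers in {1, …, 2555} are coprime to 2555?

Factor: 2555 = 5 · 7 · 73.
φ(2555) = (5−1) · (7−1) · (73−1) = 4 · 6 · 72 = 1728.

1728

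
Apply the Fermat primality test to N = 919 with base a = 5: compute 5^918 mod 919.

1

5^1 ≡ 5 (mod 919)
5^2 ≡ 5^2 = 25 ≡ 25 (mod 919)
5^4 ≡ 25^2 = 625 ≡ 625 (mod 919)
5^8 ≡ 625^2 = 390625 ≡ 50 (mod 919)
5^16 ≡ 50^2 = 2500 ≡ 662 (mod 919)
5^32 ≡ 662^2 = 438244 ≡ 800 (mod 919)
5^64 ≡ 800^2 = 640000 ≡ 376 (mod 919)
5^128 ≡ 376^2 = 141376 ≡ 769 (mod 919)
5^256 ≡ 769^2 = 591361 ≡ 444 (mod 919)
5^512 ≡ 444^2 = 197136 ≡ 470 (mod 919)
918 = 512 + 256 + 128 + 16 + 4 + 2 in binary powers of 2.
So 5^918 ≡ 470 · 444 · 769 · 662 · 625 · 25 ≡ 1 (mod 919).
Since the result is 1, base 5 gives no evidence that 919 is composite.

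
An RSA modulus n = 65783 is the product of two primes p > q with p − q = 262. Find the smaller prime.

157

Since p = q + 262, we have 65783 = q(q + 262), so q² + 262q − 65783 = 0.
Discriminant: 262² + 4·65783 = 68644 + 263132 = 331776; √331776 = 576.
q = (−262 + 576)/2 = 157, and p = q + 262 = 419.
Check: 157 · 419 = 65783.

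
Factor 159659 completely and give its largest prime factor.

159659 = 43 · 3713
3713 = 47 · 79
79 is prime.
So 159659 = 43 · 47 · 79; the largest prime factor is 79.

79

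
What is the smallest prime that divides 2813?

29

2813 is odd.
Digit sum 14, not divisible by 3.
Ends in 3: not divisible by 5.
7: 2813 = 7·401 + 6
11: 2813 = 11·255 + 8
13: 2813 = 13·216 + 5
17: 2813 = 17·165 + 8
19: 2813 = 19·148 + 1
23: 2813 = 23·122 + 7
29: 2813 = 29·97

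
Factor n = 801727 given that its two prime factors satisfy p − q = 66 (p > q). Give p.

929

Since p = q + 66, we have 801727 = q(q + 66), so q² + 66q − 801727 = 0.
Discriminant: 66² + 4·801727 = 4356 + 3206908 = 3211264; √3211264 = 1792.
q = (−66 + 1792)/2 = 863, and p = q + 66 = 929.
Check: 863 · 929 = 801727.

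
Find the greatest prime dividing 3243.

47

3243 = 3 · 1081
1081 = 23 · 47
47 is prime.
So 3243 = 3 · 23 · 47; the largest prime factor is 47.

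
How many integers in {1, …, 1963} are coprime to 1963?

1800

Factor: 1963 = 13 · 151.
φ(1963) = (13−1) · (151−1) = 12 · 150 = 1800.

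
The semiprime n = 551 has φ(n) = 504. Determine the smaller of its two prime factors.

19

φ(n) = (p−1)(q−1) = n − (p+q) + 1, so p + q = 551 − 504 + 1 = 48.
p and q are the roots of t² − 48t + 551 = 0.
Discriminant: 48² − 4·551 = 2304 − 2204 = 100; √100 = 10.
q = (48 − 10)/2 = 19, p = (48 + 10)/2 = 29.
Check: 19 · 29 = 551.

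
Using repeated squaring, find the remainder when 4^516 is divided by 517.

147

4^1 ≡ 4 (mod 517)
4^2 ≡ 4^2 = 16 ≡ 16 (mod 517)
4^4 ≡ 16^2 = 256 ≡ 256 (mod 517)
4^8 ≡ 256^2 = 65536 ≡ 394 (mod 517)
4^16 ≡ 394^2 = 155236 ≡ 136 (mod 517)
4^32 ≡ 136^2 = 18496 ≡ 401 (mod 517)
4^64 ≡ 401^2 = 160801 ≡ 14 (mod 517)
4^128 ≡ 14^2 = 196 ≡ 196 (mod 517)
4^256 ≡ 196^2 = 38416 ≡ 158 (mod 517)
4^512 ≡ 158^2 = 24964 ≡ 148 (mod 517)
516 = 512 + 4 in binary powers of 2.
So 4^516 ≡ 148 · 256 ≡ 147 (mod 517).
Since 147 ≠ 1, base 4 is a Fermat witness: 517 is composite.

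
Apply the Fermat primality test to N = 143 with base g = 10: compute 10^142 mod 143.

10^1 ≡ 10 (mod 143)
10^2 ≡ 10^2 = 100 ≡ 100 (mod 143)
10^4 ≡ 100^2 = 10000 ≡ 133 (mod 143)
10^8 ≡ 133^2 = 17689 ≡ 100 (mod 143)
10^16 ≡ 100^2 = 10000 ≡ 133 (mod 143)
10^32 ≡ 133^2 = 17689 ≡ 100 (mod 143)
10^64 ≡ 100^2 = 10000 ≡ 133 (mod 143)
10^128 ≡ 133^2 = 17689 ≡ 100 (mod 143)
142 = 128 + 8 + 4 + 2 in binary powers of 2.
So 10^142 ≡ 100 · 100 · 133 · 100 ≡ 133 (mod 143).
Since 133 ≠ 1, base 10 is a Fermat witness: 143 is composite.

133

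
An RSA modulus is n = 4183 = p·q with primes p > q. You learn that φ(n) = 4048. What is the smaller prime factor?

47

φ(n) = (p−1)(q−1) = n − (p+q) + 1, so p + q = 4183 − 4048 + 1 = 136.
p and q are the roots of t² − 136t + 4183 = 0.
Discriminant: 136² − 4·4183 = 18496 − 16732 = 1764; √1764 = 42.
q = (136 − 42)/2 = 47, p = (136 + 42)/2 = 89.
Check: 47 · 89 = 4183.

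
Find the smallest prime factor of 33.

3

33 is odd.
Digit sum 6, divisible by 3.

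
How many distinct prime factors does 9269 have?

9269 = 13 · 713
713 = 23 · 31
9269 = 13 · 23 · 31, which has 3 distinct prime factors.

3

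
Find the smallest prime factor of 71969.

71969 is odd.
Digit sum 32, not divisible by 3.
Ends in 9: not divisible by 5.
7: 71969 = 7·10281 + 2
11: 71969 = 11·6542 + 7
13: 71969 = 13·5536 + 1
17: 71969 = 17·4233 + 8
19: 71969 = 19·3787 + 16
23: 71969 = 23·3129 + 2
29: 71969 = 29·2481 + 20
31: 71969 = 31·2321 + 18
37: 71969 = 37·1945 + 4
41: 71969 = 41·1755 + 14
43: 71969 = 43·1673 + 30
47: 71969 = 47·1531 + 12
53: 71969 = 53·1357 + 48
59: 71969 = 59·1219 + 48
61: 71969 = 61·1179 + 50
67: 71969 = 67·1074 + 11
71: 71969 = 71·1013 + 46
73: 71969 = 73·985 + 64
79: 71969 = 79·911

79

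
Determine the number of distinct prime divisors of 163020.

163020 = 2^2 · 40755
40755 = 3 · 13585
13585 = 5 · 2717
2717 = 11 · 247
247 = 13 · 19
163020 = 2^2 · 3 · 5 · 11 · 13 · 19, which has 6 distinct prime factors.

6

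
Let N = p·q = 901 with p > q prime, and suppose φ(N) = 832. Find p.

53

φ(n) = (p−1)(q−1) = n − (p+q) + 1, so p + q = 901 − 832 + 1 = 70.
p and q are the roots of t² − 70t + 901 = 0.
Discriminant: 70² − 4·901 = 4900 − 3604 = 1296; √1296 = 36.
q = (70 − 36)/2 = 17, p = (70 + 36)/2 = 53.
Check: 17 · 53 = 901.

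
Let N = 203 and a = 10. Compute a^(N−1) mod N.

109

10^1 ≡ 10 (mod 203)
10^2 ≡ 10^2 = 100 ≡ 100 (mod 203)
10^4 ≡ 100^2 = 10000 ≡ 53 (mod 203)
10^8 ≡ 53^2 = 2809 ≡ 170 (mod 203)
10^16 ≡ 170^2 = 28900 ≡ 74 (mod 203)
10^32 ≡ 74^2 = 5476 ≡ 198 (mod 203)
10^64 ≡ 198^2 = 39204 ≡ 25 (mod 203)
10^128 ≡ 25^2 = 625 ≡ 16 (mod 203)
202 = 128 + 64 + 8 + 2 in binary powers of 2.
So 10^202 ≡ 16 · 25 · 170 · 100 ≡ 109 (mod 203).
Since 109 ≠ 1, base 10 is a Fermat witness: 203 is composite.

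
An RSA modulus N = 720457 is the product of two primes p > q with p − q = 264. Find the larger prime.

Since p = q + 264, we have 720457 = q(q + 264), so q² + 264q − 720457 = 0.
Discriminant: 264² + 4·720457 = 69696 + 2881828 = 2951524; √2951524 = 1718.
q = (−264 + 1718)/2 = 727, and p = q + 264 = 991.
Check: 727 · 991 = 720457.

991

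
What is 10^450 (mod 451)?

10^1 ≡ 10 (mod 451)
10^2 ≡ 10^2 = 100 ≡ 100 (mod 451)
10^4 ≡ 100^2 = 10000 ≡ 78 (mod 451)
10^8 ≡ 78^2 = 6084 ≡ 221 (mod 451)
10^16 ≡ 221^2 = 48841 ≡ 133 (mod 451)
10^32 ≡ 133^2 = 17689 ≡ 100 (mod 451)
10^64 ≡ 100^2 = 10000 ≡ 78 (mod 451)
10^128 ≡ 78^2 = 6084 ≡ 221 (mod 451)
10^256 ≡ 221^2 = 48841 ≡ 133 (mod 451)
450 = 256 + 128 + 64 + 2 in binary powers of 2.
So 10^450 ≡ 133 · 221 · 78 · 100 ≡ 1 (mod 451).
Since the result is 1, base 10 gives no evidence that 451 is composite.

1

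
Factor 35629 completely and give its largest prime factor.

35629 = 11 · 3239
3239 = 41 · 79
79 is prime.
So 35629 = 11 · 41 · 79; the largest prime factor is 79.

79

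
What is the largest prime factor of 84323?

53

84323 = 37 · 2279
2279 = 43 · 53
53 is prime.
So 84323 = 37 · 43 · 53; the largest prime factor is 53.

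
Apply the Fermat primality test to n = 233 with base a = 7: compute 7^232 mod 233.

7^1 ≡ 7 (mod 233)
7^2 ≡ 7^2 = 49 ≡ 49 (mod 233)
7^4 ≡ 49^2 = 2401 ≡ 71 (mod 233)
7^8 ≡ 71^2 = 5041 ≡ 148 (mod 233)
7^16 ≡ 148^2 = 21904 ≡ 2 (mod 233)
7^32 ≡ 2^2 = 4 ≡ 4 (mod 233)
7^64 ≡ 4^2 = 16 ≡ 16 (mod 233)
7^128 ≡ 16^2 = 256 ≡ 23 (mod 233)
232 = 128 + 64 + 32 + 8 in binary powers of 2.
So 7^232 ≡ 23 · 16 · 4 · 148 ≡ 1 (mod 233).
Since the result is 1, base 7 gives no evidence that 233 is composite.

1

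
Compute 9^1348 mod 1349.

9^1 ≡ 9 (mod 1349)
9^2 ≡ 9^2 = 81 ≡ 81 (mod 1349)
9^4 ≡ 81^2 = 6561 ≡ 1165 (mod 1349)
9^8 ≡ 1165^2 = 1357225 ≡ 131 (mod 1349)
9^16 ≡ 131^2 = 17161 ≡ 973 (mod 1349)
9^32 ≡ 973^2 = 946729 ≡ 1080 (mod 1349)
9^64 ≡ 1080^2 = 1166400 ≡ 864 (mod 1349)
9^128 ≡ 864^2 = 746496 ≡ 499 (mod 1349)
9^256 ≡ 499^2 = 249001 ≡ 785 (mod 1349)
9^512 ≡ 785^2 = 616225 ≡ 1081 (mod 1349)
9^1024 ≡ 1081^2 = 1168561 ≡ 327 (mod 1349)
1348 = 1024 + 256 + 64 + 4 in binary powers of 2.
So 9^1348 ≡ 327 · 785 · 864 · 1165 ≡ 1068 (mod 1349).
Since 1068 ≠ 1, base 9 is a Fermat witness: 1349 is composite.

1068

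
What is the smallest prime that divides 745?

745 is odd.
Digit sum 16, not divisible by 3.
Ends in 5: divisible by 5.

5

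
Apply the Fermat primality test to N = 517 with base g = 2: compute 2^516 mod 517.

2^1 ≡ 2 (mod 517)
2^2 ≡ 2^2 = 4 ≡ 4 (mod 517)
2^4 ≡ 4^2 = 16 ≡ 16 (mod 517)
2^8 ≡ 16^2 = 256 ≡ 256 (mod 517)
2^16 ≡ 256^2 = 65536 ≡ 394 (mod 517)
2^32 ≡ 394^2 = 155236 ≡ 136 (mod 517)
2^64 ≡ 136^2 = 18496 ≡ 401 (mod 517)
2^128 ≡ 401^2 = 160801 ≡ 14 (mod 517)
2^256 ≡ 14^2 = 196 ≡ 196 (mod 517)
2^512 ≡ 196^2 = 38416 ≡ 158 (mod 517)
516 = 512 + 4 in binary powers of 2.
So 2^516 ≡ 158 · 16 ≡ 460 (mod 517).
Since 460 ≠ 1, base 2 is a Fermat witness: 517 is composite.

460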